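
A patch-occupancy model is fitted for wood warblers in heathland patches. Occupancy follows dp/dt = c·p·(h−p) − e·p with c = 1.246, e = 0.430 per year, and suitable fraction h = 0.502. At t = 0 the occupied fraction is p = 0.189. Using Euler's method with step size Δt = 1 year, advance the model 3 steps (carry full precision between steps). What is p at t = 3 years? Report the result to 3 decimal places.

Update rule: p ← p + [c·p·(h−p) − e·p]·Δt with Δt = 1.
p: 0.18900 → 0.18144  (Δp = -0.00756)
p: 0.18144 → 0.17589  (Δp = -0.00555)
p: 0.17589 → 0.17173  (Δp = -0.00416)

0.172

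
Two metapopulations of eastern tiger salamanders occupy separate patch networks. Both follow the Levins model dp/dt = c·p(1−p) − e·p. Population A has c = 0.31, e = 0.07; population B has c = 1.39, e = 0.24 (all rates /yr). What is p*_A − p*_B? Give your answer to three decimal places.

-0.053

A: p*_A = 1 − 0.07/0.31 = 0.7742.
B: p*_B = 1 − 0.24/1.39 = 0.8273.
p*_A − p*_B = 0.7742 − 0.8273 = -0.0531.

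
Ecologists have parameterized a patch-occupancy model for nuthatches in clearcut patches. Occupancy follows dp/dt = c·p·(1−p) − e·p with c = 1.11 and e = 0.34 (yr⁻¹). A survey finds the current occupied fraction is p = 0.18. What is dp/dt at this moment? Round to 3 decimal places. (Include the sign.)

0.103

Colonization term: c·p·(1−p) = 1.11×0.18×0.8200 = 0.16384.
Extinction term: e·p = 0.06120.
dp/dt = 0.16384 − 0.06120 = 0.10264.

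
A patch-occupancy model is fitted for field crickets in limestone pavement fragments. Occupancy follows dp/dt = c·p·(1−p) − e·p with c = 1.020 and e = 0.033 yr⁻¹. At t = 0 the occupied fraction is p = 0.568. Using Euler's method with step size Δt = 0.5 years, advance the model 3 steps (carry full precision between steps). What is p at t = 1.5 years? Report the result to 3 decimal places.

0.857

Update rule: p ← p + [c·p·(1−p) − e·p]·Δt with Δt = 0.5.
step 1: Δp = +0.11577, p = 0.68377
step 2: Δp = +0.09899, p = 0.78276
step 3: Δp = +0.07381, p = 0.85657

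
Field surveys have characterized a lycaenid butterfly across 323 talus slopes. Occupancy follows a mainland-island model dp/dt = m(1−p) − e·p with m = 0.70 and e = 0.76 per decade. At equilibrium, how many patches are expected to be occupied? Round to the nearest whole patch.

155

p* = m/(m+e) = 0.70/1.4600 = 0.4795.
Expected occupied patches = N × p* = 323 × 0.4795 = 154.86 ≈ 155.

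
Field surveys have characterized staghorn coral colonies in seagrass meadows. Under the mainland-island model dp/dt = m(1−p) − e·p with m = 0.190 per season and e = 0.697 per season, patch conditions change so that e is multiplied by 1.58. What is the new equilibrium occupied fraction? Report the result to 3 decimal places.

Before: p* = 0.190/(0.190+0.697) = 0.2142.
After: m = 0.19, e = 1.10126; p* = 0.19/1.2913 = 0.1471.

0.147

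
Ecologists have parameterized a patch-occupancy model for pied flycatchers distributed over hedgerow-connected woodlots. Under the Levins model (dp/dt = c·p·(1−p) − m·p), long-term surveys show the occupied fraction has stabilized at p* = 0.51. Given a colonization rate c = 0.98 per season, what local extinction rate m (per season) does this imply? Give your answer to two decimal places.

0.48

At equilibrium c(1−p*) = m.
m = 0.98 × (1 − 0.51) = 0.98 × 0.4900 = 0.4802.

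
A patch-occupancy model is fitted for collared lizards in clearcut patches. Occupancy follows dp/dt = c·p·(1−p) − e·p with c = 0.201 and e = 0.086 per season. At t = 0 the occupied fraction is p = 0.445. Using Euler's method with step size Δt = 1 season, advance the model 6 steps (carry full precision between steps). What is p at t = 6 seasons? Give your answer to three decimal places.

Update rule: p ← p + [c·p·(1−p) − e·p]·Δt with Δt = 1.
t = 1: p = 0.44500 + (+0.01137) = 0.45637
t = 2: p = 0.45637 + (+0.01062) = 0.46699
t = 3: p = 0.46699 + (+0.00987) = 0.47686
t = 4: p = 0.47686 + (+0.00913) = 0.48599
t = 5: p = 0.48599 + (+0.00842) = 0.49441
t = 6: p = 0.49441 + (+0.00772) = 0.50213

0.502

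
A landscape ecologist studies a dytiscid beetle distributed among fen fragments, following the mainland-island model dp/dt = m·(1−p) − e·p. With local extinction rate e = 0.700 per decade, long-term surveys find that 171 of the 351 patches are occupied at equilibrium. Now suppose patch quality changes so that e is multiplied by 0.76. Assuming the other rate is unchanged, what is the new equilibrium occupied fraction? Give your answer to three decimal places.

Observed p* = 171/351 = 0.48718.
Balance m(1−p*) = e·p* gives m = e·p*/(1−p*) = 0.700×0.48718/0.51282 = 0.66500.
New p* = m/(m+e) = 0.66500/(0.66500+0.53200) = 0.55556.

0.556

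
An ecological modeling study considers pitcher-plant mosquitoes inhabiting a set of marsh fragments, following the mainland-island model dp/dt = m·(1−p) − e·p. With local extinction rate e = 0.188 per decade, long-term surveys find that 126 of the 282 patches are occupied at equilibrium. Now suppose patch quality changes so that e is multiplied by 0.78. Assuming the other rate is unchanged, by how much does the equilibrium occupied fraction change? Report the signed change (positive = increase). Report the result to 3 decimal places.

Observed p* = 126/282 = 0.44681.
Balance m(1−p*) = e·p* gives m = e·p*/(1−p*) = 0.188×0.44681/0.55319 = 0.15185.
New p* = m/(m+e) = 0.15185/(0.15185+0.14664) = 0.50873.
Δp* = 0.50873 − 0.44681 = +0.06192.

0.062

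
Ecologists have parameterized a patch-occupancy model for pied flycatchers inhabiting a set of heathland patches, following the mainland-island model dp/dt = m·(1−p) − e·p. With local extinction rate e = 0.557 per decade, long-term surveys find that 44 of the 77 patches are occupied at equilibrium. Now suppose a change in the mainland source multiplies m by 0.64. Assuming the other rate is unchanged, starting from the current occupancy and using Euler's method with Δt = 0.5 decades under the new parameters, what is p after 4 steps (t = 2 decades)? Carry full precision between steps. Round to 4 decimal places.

0.4665

Observed p* = 44/77 = 0.57143.
Balance m(1−p*) = e·p* gives m = e·p*/(1−p*) = 0.557×0.57143/0.42857 = 0.74267.
Starting from p₀ = 0.57143; update p ← p + (dp/dt)·Δt with the new parameters.
  1  |  dp/dt·Δt = -0.057291  |  p_1 = 0.514137
  2  |  dp/dt·Δt = -0.027720  |  p_2 = 0.486417
  3  |  dp/dt·Δt = -0.013412  |  p_3 = 0.473005
  4  |  dp/dt·Δt = -0.006490  |  p_4 = 0.466515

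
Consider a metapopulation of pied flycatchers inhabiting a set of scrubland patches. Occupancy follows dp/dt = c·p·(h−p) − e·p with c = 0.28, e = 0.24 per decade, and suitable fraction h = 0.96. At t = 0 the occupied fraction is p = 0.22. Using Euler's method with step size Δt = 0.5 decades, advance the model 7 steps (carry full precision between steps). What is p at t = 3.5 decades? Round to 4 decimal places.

0.1979

Update rule: p ← p + [c·p·(h−p) − e·p]·Δt with Δt = 0.5.
step 1: Δp = -0.00361, p = 0.21639
step 2: Δp = -0.00344, p = 0.21295
step 3: Δp = -0.00328, p = 0.20967
step 4: Δp = -0.00314, p = 0.20653
step 5: Δp = -0.00300, p = 0.20354
step 6: Δp = -0.00287, p = 0.20067
step 7: Δp = -0.00275, p = 0.19792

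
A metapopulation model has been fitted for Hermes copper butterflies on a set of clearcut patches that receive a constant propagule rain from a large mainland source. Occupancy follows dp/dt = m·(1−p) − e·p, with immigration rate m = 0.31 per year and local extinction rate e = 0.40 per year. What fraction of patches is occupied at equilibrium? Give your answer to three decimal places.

0.437

Setting dp/dt = 0: m − m·p* = e·p*, so m = (m+e)·p*.
p* = m/(m+e) = 0.31/(0.31+0.40) = 0.31/0.7100 = 0.4366.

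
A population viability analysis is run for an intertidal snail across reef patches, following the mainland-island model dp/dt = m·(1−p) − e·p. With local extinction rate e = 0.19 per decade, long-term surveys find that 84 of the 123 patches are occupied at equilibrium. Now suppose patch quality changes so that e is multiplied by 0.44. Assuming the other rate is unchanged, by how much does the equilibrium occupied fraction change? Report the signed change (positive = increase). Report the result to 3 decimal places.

0.147

Observed p* = 84/123 = 0.68293.
Balance m(1−p*) = e·p* gives m = e·p*/(1−p*) = 0.19×0.68293/0.31707 = 0.40924.
New p* = m/(m+e) = 0.40924/(0.40924+0.08360) = 0.83037.
Δp* = 0.83037 − 0.68293 = +0.14744.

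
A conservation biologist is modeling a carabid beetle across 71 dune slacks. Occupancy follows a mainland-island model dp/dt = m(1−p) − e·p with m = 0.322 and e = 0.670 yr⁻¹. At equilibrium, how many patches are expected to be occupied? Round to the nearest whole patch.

23

p* = m/(m+e) = 0.322/0.9920 = 0.3246.
Expected occupied patches = N × p* = 71 × 0.3246 = 23.05 ≈ 23.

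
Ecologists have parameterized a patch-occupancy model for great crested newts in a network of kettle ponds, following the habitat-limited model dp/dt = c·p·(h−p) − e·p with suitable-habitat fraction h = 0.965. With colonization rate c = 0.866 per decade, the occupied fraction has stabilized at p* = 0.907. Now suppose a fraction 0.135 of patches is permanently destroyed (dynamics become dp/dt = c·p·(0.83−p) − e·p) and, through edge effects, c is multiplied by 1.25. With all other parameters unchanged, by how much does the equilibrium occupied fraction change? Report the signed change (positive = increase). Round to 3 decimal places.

-0.123

Balance c(h−p*) = e gives e = 0.866×(0.965 − 0.90700) = 0.05023.
New p* = 0.83 − e/c = 0.83 − 0.05023/1.08250 = 0.78360.
Δp* = 0.78360 − 0.90700 = -0.12340.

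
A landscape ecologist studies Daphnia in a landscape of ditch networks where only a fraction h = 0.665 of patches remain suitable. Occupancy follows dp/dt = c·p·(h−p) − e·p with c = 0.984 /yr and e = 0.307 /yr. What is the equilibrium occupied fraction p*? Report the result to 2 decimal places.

Setting dp/dt = 0 and dividing by p* gives c·(h−p*) = e.
So p* = h − e/c = 0.665 − 0.307/0.984 = 0.665 − 0.3120 = 0.3530.

0.35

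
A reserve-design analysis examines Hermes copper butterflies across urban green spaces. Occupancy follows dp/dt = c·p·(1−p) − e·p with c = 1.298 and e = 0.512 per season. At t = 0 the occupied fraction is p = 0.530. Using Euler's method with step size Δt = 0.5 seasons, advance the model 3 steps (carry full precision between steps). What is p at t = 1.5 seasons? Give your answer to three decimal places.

0.586

Update rule: p ← p + [c·p·(1−p) − e·p]·Δt with Δt = 0.5.
t = 0.5: p = 0.53000 + (+0.02599) = 0.55599
t = 1: p = 0.55599 + (+0.01788) = 0.57387
t = 1.5: p = 0.57387 + (+0.01180) = 0.58567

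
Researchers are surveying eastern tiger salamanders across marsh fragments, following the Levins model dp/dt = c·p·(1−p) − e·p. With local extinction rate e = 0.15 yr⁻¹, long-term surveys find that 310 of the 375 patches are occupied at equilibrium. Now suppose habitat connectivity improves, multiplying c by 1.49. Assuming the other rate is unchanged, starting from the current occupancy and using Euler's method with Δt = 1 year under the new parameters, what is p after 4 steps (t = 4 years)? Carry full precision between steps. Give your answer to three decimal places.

Observed p* = 310/375 = 0.82667.
Balance c(1−p*) = e gives c = e/(1 − 0.82667) = 0.15/0.17333 = 0.86538.
Starting from p₀ = 0.82667; update p ← p + (dp/dt)·Δt with the new parameters.
t = 1: p = 0.82667 + (+0.06076) = 0.88743
t = 2: p = 0.88743 + (-0.00430) = 0.88313
t = 3: p = 0.88313 + (+0.00062) = 0.88374
t = 4: p = 0.88374 + (-0.00009) = 0.88366

0.884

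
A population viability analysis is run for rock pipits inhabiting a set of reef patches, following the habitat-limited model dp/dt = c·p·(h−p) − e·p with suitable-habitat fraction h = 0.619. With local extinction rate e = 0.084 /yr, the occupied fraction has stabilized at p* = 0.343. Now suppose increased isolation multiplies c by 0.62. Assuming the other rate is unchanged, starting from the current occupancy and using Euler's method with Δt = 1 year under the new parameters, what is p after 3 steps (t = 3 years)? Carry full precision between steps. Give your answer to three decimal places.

0.313

Balance c(h−p*) = e gives c = e/(0.619 − 0.34300) = 0.084/0.27600 = 0.30435.
Starting from p₀ = 0.34300; update p ← p + (dp/dt)·Δt with the new parameters.
t = 1: p = 0.34300 + (-0.01095) = 0.33205
t = 2: p = 0.33205 + (-0.00991) = 0.32214
t = 3: p = 0.32214 + (-0.00901) = 0.31312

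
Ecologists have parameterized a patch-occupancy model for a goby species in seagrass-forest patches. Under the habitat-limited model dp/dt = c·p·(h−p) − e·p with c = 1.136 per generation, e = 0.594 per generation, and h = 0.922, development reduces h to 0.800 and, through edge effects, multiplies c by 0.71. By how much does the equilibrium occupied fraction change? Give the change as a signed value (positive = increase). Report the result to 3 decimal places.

-0.336

Before: p* = h − e/c = 0.922 − 0.594/1.136 = 0.922 − 0.5229 = 0.3991.
After: c = 0.80656, e = 0.594, h = 0.800; p* = 0.800 − 0.594/0.80656 = 0.0635.
Δp* = 0.0635 − 0.3991 = -0.3356.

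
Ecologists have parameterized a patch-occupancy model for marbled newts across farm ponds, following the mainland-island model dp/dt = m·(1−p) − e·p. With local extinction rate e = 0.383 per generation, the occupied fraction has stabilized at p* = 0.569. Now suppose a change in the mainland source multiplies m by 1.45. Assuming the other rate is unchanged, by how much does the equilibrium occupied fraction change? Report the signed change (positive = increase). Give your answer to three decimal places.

0.088

Balance m(1−p*) = e·p* gives m = e·p*/(1−p*) = 0.383×0.56900/0.43100 = 0.50563.
New p* = m/(m+e) = 0.73316/(0.73316+0.38300) = 0.65686.
Δp* = 0.65686 − 0.56900 = +0.08786.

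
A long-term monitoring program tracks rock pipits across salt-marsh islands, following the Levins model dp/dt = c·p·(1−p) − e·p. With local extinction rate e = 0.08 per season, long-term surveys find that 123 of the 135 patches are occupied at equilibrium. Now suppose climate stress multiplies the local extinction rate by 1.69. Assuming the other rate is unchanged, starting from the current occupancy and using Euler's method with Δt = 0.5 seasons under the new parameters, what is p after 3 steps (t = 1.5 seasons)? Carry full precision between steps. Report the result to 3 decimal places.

Observed p* = 123/135 = 0.91111.
Balance c(1−p*) = e gives c = e/(1 − 0.91111) = 0.08/0.08889 = 0.90000.
Starting from p₀ = 0.91111; update p ← p + (dp/dt)·Δt with the new parameters.
step 1: Δp = -0.02515, p = 0.88596
step 2: Δp = -0.01443, p = 0.87154
step 3: Δp = -0.00853, p = 0.86300

0.863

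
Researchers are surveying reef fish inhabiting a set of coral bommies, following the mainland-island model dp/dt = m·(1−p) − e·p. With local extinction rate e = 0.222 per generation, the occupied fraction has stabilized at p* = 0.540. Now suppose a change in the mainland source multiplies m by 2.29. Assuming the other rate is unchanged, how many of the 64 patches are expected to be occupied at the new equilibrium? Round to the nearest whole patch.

Balance m(1−p*) = e·p* gives m = e·p*/(1−p*) = 0.222×0.54000/0.46000 = 0.26061.
New p* = m/(m+e) = 0.59680/(0.59680+0.22200) = 0.72887.
Expected occupied = 64 × 0.72887 = 46.65 ≈ 47.

47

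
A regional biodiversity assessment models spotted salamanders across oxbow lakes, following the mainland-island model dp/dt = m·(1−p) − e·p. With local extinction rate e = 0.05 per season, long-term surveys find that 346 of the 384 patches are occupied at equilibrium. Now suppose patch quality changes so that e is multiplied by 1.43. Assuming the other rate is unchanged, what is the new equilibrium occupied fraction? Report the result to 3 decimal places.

Observed p* = 346/384 = 0.90104.
Balance m(1−p*) = e·p* gives m = e·p*/(1−p*) = 0.05×0.90104/0.09896 = 0.45525.
New p* = m/(m+e) = 0.45525/(0.45525+0.07150) = 0.86426.

0.864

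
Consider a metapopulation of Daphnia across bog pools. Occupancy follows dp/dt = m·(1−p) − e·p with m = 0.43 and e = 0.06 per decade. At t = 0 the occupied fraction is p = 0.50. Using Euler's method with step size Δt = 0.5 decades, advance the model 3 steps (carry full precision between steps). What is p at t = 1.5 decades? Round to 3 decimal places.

Update rule: p ← p + [m·(1−p) − e·p]·Δt with Δt = 0.5.
p: 0.50000 → 0.59250  (Δp = +0.09250)
p: 0.59250 → 0.66234  (Δp = +0.06984)
p: 0.66234 → 0.71506  (Δp = +0.05273)

0.715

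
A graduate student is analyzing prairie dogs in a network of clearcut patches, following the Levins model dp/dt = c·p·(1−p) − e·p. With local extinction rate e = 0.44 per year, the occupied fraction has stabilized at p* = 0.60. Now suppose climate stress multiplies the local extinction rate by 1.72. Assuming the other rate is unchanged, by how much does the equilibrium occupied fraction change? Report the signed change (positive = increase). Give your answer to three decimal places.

-0.288

Balance c(1−p*) = e gives c = e/(1 − 0.60000) = 0.44/0.40000 = 1.10000.
New p* = 1 − e/c = 1 − 0.75680/1.10000 = 0.31200.
Δp* = 0.31200 − 0.60000 = -0.28800.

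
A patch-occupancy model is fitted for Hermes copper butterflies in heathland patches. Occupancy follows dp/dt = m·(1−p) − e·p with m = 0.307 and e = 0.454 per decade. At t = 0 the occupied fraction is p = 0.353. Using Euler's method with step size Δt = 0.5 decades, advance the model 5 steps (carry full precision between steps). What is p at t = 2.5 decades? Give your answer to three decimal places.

0.399

Update rule: p ← p + [m·(1−p) − e·p]·Δt with Δt = 0.5.
p: 0.35300 → 0.37218  (Δp = +0.01918)
p: 0.37218 → 0.38407  (Δp = +0.01188)
p: 0.38407 → 0.39143  (Δp = +0.00736)
p: 0.39143 → 0.39599  (Δp = +0.00456)
p: 0.39599 → 0.39882  (Δp = +0.00283)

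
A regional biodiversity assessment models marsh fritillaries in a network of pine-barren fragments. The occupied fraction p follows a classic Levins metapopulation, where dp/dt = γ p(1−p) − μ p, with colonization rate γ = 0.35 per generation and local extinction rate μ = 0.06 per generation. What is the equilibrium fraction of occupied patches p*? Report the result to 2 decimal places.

Setting dp/dt = 0 and dividing through by p* gives γ·(1−p*) = μ.
So p* = 1 − μ/γ = 1 − 0.06/0.35 = 1 − 0.1714 = 0.8286.

0.83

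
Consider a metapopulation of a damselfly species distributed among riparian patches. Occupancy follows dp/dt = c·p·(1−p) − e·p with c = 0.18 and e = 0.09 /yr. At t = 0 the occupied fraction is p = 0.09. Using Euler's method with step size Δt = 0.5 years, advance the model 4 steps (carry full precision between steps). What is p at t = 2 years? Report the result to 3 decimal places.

Update rule: p ← p + [c·p·(1−p) − e·p]·Δt with Δt = 0.5.
step 1: Δp = +0.00332, p = 0.09332
step 2: Δp = +0.00342, p = 0.09674
step 3: Δp = +0.00351, p = 0.10025
step 4: Δp = +0.00361, p = 0.10385

0.104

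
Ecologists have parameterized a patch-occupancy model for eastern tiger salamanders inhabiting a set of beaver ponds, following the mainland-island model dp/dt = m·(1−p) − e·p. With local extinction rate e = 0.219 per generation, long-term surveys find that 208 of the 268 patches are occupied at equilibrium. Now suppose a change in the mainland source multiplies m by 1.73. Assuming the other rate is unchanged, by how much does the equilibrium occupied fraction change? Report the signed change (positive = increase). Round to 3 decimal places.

Observed p* = 208/268 = 0.77612.
Balance m(1−p*) = e·p* gives m = e·p*/(1−p*) = 0.219×0.77612/0.22388 = 0.75920.
New p* = m/(m+e) = 1.31342/(1.31342+0.21900) = 0.85709.
Δp* = 0.85709 − 0.77612 = +0.08097.

0.081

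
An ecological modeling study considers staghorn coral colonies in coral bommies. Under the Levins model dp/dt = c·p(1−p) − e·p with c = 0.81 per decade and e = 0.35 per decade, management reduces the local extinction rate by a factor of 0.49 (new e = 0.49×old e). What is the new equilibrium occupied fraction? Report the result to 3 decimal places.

Before: p* = 1 − 0.35/0.81 = 0.5679.
After the change, c = 0.81, e = 0.1715, so p* = 1 − 0.1715/0.81 = 0.7883.

0.788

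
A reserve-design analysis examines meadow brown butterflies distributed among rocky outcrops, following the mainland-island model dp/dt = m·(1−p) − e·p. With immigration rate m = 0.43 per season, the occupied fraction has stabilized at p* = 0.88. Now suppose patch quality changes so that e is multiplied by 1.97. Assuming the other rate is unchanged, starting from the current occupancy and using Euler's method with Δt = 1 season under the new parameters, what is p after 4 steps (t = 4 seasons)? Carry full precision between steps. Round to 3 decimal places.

0.792

Balance m(1−p*) = e·p* gives e = m(1−p*)/p* = 0.43×0.12000/0.88000 = 0.05864.
Starting from p₀ = 0.88000; update p ← p + (dp/dt)·Δt with the new parameters.
  1  |  dp/dt·Δt = -0.050052  |  p_1 = 0.829948
  2  |  dp/dt·Δt = -0.022748  |  p_2 = 0.807200
  3  |  dp/dt·Δt = -0.010339  |  p_3 = 0.796861
  4  |  dp/dt·Δt = -0.004699  |  p_4 = 0.792163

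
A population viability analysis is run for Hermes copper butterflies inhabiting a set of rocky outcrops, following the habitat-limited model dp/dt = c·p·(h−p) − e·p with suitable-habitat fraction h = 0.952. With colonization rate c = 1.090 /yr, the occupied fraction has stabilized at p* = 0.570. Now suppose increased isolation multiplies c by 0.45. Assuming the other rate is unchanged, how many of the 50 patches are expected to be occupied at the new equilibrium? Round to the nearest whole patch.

Balance c(h−p*) = e gives e = 1.090×(0.952 − 0.57000) = 0.41638.
New p* = 0.952 − e/c = 0.952 − 0.41638/0.49050 = 0.10311.
Expected occupied = 50 × 0.10311 = 5.16 ≈ 5.

5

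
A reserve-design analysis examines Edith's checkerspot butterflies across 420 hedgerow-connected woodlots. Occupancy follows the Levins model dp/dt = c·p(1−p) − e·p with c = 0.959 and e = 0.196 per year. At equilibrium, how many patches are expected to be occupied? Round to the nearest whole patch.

334

p* = 1 − e/c = 1 − 0.196/0.959 = 0.7956.
Expected occupied patches = N × p* = 420 × 0.7956 = 334.16 ≈ 334.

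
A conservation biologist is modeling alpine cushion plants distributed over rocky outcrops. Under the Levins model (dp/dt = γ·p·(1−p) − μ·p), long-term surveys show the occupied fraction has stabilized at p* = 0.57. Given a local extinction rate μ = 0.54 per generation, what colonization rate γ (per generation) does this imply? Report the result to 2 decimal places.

At equilibrium γ(1−p*) = μ, so γ = μ/(1−p*).
γ = 0.54/(1 − 0.57) = 0.54/0.4300 = 1.2558.

1.26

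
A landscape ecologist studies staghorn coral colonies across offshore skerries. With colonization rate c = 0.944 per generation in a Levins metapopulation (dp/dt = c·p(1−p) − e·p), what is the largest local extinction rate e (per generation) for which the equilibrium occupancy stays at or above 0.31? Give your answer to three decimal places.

0.651

1 − e/c ≥ 0.31 ⇒ e ≤ c(1 − 0.31) = 0.944 × 0.6900.
e_max = 0.6514.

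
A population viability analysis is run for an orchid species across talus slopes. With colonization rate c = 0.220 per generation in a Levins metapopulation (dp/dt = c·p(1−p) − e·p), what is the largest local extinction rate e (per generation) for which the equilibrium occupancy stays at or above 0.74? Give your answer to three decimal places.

1 − e/c ≥ 0.74 ⇒ e ≤ c(1 − 0.74) = 0.220 × 0.2600.
e_max = 0.0572.

0.057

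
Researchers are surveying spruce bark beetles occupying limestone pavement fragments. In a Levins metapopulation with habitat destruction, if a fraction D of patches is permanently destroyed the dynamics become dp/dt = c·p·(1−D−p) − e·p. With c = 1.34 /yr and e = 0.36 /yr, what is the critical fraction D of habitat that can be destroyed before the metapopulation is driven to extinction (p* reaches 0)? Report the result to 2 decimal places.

0.73

The nontrivial equilibrium is p* = (1−D) − e/c; extinction occurs when this hits zero.
So D_crit = 1 − e/c = 1 − 0.36/1.34 = 1 − 0.2687 = 0.7313.
This equals the undisturbed p*, a classic result of Lande's extension.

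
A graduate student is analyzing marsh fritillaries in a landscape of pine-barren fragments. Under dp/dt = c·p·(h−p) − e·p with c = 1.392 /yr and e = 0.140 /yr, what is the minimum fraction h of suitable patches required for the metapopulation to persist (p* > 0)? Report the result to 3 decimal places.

p* = h − e/c is positive only when h > e/c.
h_min = e/c = 0.140/1.392 = 0.1006.

0.101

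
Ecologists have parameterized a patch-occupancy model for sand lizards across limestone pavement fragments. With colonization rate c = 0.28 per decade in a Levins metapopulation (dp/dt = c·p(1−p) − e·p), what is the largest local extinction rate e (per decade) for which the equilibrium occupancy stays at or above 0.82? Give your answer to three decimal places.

0.050

1 − e/c ≥ 0.82 ⇒ e ≤ c(1 − 0.82) = 0.28 × 0.1800.
e_max = 0.0504.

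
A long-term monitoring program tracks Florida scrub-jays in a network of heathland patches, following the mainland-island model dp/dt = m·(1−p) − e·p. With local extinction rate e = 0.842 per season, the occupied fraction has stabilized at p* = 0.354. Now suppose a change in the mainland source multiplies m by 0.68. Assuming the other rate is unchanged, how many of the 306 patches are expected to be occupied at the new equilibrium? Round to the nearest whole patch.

83

Balance m(1−p*) = e·p* gives m = e·p*/(1−p*) = 0.842×0.35400/0.64600 = 0.46141.
New p* = m/(m+e) = 0.31376/(0.31376+0.84200) = 0.27148.
Expected occupied = 306 × 0.27148 = 83.07 ≈ 83.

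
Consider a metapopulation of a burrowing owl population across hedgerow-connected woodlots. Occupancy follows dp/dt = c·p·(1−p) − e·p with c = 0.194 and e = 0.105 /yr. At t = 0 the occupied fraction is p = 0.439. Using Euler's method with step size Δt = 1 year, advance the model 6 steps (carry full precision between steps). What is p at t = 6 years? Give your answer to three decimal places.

0.447

Update rule: p ← p + [c·p·(1−p) − e·p]·Δt with Δt = 1.
step 1: Δp = +0.00168, p = 0.44068
step 2: Δp = +0.00155, p = 0.44223
step 3: Δp = +0.00142, p = 0.44365
step 4: Δp = +0.00130, p = 0.44495
step 5: Δp = +0.00119, p = 0.44614
step 6: Δp = +0.00109, p = 0.44723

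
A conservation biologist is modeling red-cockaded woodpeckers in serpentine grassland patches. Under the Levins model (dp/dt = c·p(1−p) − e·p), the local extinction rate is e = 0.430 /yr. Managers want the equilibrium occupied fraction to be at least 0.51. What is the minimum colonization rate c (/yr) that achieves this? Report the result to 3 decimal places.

p* = 1 − e/c ≥ 0.51 requires e/c ≤ 0.4900, i.e. c ≥ e/0.4900.
c_min = 0.430/0.4900 = 0.8776.

0.878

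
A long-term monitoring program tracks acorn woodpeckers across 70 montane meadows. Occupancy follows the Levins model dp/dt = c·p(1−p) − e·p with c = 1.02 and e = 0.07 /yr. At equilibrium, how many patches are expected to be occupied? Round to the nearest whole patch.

p* = 1 − e/c = 1 − 0.07/1.02 = 0.9314.
Expected occupied patches = N × p* = 70 × 0.9314 = 65.20 ≈ 65.

65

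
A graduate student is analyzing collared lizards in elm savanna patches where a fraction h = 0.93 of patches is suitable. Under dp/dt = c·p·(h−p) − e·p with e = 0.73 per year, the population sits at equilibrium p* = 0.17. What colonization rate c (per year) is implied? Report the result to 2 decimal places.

At equilibrium c(h−p*) = e, so c = e/(h−p*).
c = 0.73/(0.93 − 0.17) = 0.73/0.7600 = 0.9605.

0.96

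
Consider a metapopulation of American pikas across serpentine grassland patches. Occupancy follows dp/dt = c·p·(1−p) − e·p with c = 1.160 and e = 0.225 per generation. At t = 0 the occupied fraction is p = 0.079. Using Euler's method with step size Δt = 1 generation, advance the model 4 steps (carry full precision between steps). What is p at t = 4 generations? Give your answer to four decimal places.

Update rule: p ← p + [c·p·(1−p) − e·p]·Δt with Δt = 1.
step 1: Δp = +0.06663, p = 0.14563
step 2: Δp = +0.11156, p = 0.25719
step 3: Δp = +0.16374, p = 0.42093
step 4: Δp = +0.18804, p = 0.60896

0.6090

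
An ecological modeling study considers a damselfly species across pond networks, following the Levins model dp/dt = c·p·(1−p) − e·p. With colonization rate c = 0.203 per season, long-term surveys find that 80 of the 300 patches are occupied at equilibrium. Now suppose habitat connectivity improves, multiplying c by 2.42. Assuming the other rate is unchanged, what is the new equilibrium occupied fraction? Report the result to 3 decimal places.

0.697

Observed p* = 80/300 = 0.26667.
Balance c(1−p*) = e gives e = 0.203×(1 − 0.26667) = 0.14887.
New p* = 1 − e/c = 1 − 0.14887/0.49126 = 0.69696.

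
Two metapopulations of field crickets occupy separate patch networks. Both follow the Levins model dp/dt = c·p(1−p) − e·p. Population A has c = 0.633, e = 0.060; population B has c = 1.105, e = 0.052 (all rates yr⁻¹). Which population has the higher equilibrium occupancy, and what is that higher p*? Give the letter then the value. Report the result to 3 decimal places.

A: p*_A = 1 − 0.060/0.633 = 0.9052.
B: p*_B = 1 − 0.052/1.105 = 0.9529.
B is higher at 0.9529.

B, 0.953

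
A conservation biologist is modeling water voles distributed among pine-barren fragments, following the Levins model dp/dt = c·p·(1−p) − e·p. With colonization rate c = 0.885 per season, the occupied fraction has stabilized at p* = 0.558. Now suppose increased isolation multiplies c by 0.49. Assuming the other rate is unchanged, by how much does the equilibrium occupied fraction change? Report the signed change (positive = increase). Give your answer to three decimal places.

Balance c(1−p*) = e gives e = 0.885×(1 − 0.55800) = 0.39117.
New p* = 1 − e/c = 1 − 0.39117/0.43365 = 0.09796.
Δp* = 0.09796 − 0.55800 = -0.46004.

-0.460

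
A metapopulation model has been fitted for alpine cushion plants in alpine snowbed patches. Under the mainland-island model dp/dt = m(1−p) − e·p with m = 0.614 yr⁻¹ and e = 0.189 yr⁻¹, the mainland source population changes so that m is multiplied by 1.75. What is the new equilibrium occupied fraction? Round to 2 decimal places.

0.85

Before: p* = 0.614/(0.614+0.189) = 0.7646.
After: m = 1.0745, e = 0.189; p* = 1.0745/1.2635 = 0.8504.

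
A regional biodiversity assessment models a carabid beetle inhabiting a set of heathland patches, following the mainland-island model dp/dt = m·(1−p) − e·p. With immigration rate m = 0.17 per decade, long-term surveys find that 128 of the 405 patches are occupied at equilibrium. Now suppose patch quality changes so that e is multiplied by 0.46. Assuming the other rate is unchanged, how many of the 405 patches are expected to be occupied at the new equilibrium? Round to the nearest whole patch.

Observed p* = 128/405 = 0.31605.
Balance m(1−p*) = e·p* gives e = m(1−p*)/p* = 0.17×0.68395/0.31605 = 0.36789.
New p* = m/(m+e) = 0.17000/(0.17000+0.16923) = 0.50113.
Expected occupied = 405 × 0.50113 = 202.96 ≈ 203.

203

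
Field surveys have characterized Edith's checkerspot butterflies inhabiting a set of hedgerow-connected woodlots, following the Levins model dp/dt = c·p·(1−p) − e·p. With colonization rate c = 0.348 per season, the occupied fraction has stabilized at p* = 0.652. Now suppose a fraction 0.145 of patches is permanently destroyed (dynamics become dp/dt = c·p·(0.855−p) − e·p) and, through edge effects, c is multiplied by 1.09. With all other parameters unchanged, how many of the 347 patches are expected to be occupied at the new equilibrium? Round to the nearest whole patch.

186

Balance c(1−p*) = e gives e = 0.348×(1 − 0.65200) = 0.12110.
New p* = 0.855 − e/c = 0.855 − 0.12110/0.37932 = 0.53574.
Expected occupied = 347 × 0.53574 = 185.90 ≈ 186.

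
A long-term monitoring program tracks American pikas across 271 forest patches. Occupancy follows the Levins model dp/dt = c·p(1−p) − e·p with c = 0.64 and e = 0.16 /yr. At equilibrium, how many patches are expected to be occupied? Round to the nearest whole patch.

p* = 1 − e/c = 1 − 0.16/0.64 = 0.7500.
Expected occupied patches = N × p* = 271 × 0.7500 = 203.25 ≈ 203.

203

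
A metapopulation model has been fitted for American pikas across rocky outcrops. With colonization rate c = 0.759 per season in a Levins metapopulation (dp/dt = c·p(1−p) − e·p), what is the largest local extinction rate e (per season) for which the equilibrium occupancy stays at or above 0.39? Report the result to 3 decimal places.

0.463

1 − e/c ≥ 0.39 ⇒ e ≤ c(1 − 0.39) = 0.759 × 0.6100.
e_max = 0.4630.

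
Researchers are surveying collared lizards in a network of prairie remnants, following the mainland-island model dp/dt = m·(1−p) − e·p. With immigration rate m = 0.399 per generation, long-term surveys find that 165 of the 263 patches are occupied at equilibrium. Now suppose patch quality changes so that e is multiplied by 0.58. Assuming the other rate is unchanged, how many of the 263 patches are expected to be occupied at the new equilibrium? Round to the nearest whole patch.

Observed p* = 165/263 = 0.62738.
Balance m(1−p*) = e·p* gives e = m(1−p*)/p* = 0.399×0.37262/0.62738 = 0.23698.
New p* = m/(m+e) = 0.39900/(0.39900+0.13745) = 0.74378.
Expected occupied = 263 × 0.74378 = 195.61 ≈ 196.

196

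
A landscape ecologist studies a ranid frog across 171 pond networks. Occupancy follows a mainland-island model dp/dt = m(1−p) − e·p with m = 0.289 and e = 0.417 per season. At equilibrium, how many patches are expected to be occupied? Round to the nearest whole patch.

p* = m/(m+e) = 0.289/0.7060 = 0.4093.
Expected occupied patches = N × p* = 171 × 0.4093 = 70.00 ≈ 70.

70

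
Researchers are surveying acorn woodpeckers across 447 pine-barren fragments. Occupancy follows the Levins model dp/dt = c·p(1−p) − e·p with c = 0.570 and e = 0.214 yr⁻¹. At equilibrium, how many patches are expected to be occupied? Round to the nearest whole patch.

p* = 1 − e/c = 1 − 0.214/0.570 = 0.6246.
Expected occupied patches = N × p* = 447 × 0.6246 = 279.18 ≈ 279.

279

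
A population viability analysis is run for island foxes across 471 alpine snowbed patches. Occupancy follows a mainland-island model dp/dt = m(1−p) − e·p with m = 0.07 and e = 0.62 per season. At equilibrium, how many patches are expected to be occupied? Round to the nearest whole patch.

p* = m/(m+e) = 0.07/0.6900 = 0.1014.
Expected occupied patches = N × p* = 471 × 0.1014 = 47.78 ≈ 48.

48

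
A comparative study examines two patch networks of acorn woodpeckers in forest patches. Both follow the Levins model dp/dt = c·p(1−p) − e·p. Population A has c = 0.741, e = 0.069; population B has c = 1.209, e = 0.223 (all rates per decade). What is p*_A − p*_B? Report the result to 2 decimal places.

A: p*_A = 1 − 0.069/0.741 = 0.9069.
B: p*_B = 1 − 0.223/1.209 = 0.8156.
p*_A − p*_B = 0.9069 − 0.8156 = 0.0913.

0.09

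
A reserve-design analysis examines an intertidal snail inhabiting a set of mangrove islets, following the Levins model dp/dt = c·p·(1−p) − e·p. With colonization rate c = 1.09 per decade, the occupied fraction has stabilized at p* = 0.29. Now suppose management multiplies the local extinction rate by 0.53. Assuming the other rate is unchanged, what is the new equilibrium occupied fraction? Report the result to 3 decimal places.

0.624

Balance c(1−p*) = e gives e = 1.09×(1 − 0.29000) = 0.77390.
New p* = 1 − e/c = 1 − 0.41017/1.09000 = 0.62370.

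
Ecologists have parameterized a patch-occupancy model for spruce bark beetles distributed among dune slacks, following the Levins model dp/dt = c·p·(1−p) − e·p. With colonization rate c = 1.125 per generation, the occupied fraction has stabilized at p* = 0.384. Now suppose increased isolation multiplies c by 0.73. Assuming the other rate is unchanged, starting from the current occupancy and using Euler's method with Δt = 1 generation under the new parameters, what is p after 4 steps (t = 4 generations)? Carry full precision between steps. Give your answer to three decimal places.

Balance c(1−p*) = e gives e = 1.125×(1 − 0.38400) = 0.69300.
Starting from p₀ = 0.38400; update p ← p + (dp/dt)·Δt with the new parameters.
  1  |  dp/dt·Δt = -0.071850  |  p_1 = 0.312150
  2  |  dp/dt·Δt = -0.039987  |  p_2 = 0.272162
  3  |  dp/dt·Δt = -0.025927  |  p_3 = 0.246235
  4  |  dp/dt·Δt = -0.018214  |  p_4 = 0.228021

0.228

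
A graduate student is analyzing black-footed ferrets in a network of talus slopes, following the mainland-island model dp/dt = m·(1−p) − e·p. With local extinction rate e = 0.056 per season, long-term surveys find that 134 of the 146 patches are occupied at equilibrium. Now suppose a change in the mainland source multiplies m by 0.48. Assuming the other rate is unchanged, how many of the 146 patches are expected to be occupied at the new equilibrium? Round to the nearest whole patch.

123

Observed p* = 134/146 = 0.91781.
Balance m(1−p*) = e·p* gives m = e·p*/(1−p*) = 0.056×0.91781/0.08219 = 0.62535.
New p* = m/(m+e) = 0.30017/(0.30017+0.05600) = 0.84277.
Expected occupied = 146 × 0.84277 = 123.04 ≈ 123.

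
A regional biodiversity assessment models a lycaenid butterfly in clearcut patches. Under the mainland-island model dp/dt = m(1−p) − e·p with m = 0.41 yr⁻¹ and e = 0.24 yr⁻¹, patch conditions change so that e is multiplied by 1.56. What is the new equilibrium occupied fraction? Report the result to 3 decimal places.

0.523

Before: p* = 0.41/(0.41+0.24) = 0.6308.
After: m = 0.41, e = 0.3744; p* = 0.41/0.7844 = 0.5227.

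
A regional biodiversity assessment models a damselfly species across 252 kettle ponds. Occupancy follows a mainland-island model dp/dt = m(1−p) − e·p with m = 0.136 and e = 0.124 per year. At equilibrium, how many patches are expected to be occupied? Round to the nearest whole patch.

132

p* = m/(m+e) = 0.136/0.2600 = 0.5231.
Expected occupied patches = N × p* = 252 × 0.5231 = 131.82 ≈ 132.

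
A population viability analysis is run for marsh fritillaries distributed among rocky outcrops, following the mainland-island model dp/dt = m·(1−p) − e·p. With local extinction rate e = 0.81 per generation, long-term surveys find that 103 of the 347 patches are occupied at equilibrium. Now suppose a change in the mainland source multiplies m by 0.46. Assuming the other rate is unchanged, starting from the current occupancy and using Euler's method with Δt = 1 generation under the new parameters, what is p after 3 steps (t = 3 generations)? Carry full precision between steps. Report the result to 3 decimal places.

Observed p* = 103/347 = 0.29683.
Balance m(1−p*) = e·p* gives m = e·p*/(1−p*) = 0.81×0.29683/0.70317 = 0.34193.
Starting from p₀ = 0.29683; update p ← p + (dp/dt)·Δt with the new parameters.
  1  |  dp/dt·Δt = -0.129833  |  p_1 = 0.166997
  2  |  dp/dt·Δt = -0.004247  |  p_2 = 0.162749
  3  |  dp/dt·Δt = -0.000139  |  p_3 = 0.162610

0.163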